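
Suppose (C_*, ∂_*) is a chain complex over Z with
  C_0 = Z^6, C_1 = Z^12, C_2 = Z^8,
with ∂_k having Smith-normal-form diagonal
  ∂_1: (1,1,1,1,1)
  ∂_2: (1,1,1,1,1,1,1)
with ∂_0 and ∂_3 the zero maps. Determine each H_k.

H_0: b_0 = 6 − 0 − 5 = 1; torsion from ∂_1 factors > 1: none. So H_0 = Z.
H_1: b_1 = 12 − 5 − 7 = 0; torsion from ∂_2 factors > 1: none. So H_1 = 0.
H_2: b_2 = 8 − 7 − 0 = 1; torsion from ∂_3 factors > 1: none. So H_2 = Z.

H_0 = Z,  H_1 = 0,  H_2 = Z.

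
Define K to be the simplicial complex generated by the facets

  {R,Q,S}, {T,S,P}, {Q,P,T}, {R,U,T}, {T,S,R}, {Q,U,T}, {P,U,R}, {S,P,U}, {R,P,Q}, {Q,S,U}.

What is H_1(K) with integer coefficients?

H_1 = Z/2.

We work with the vertex ordering P < Q < R < S < T < U. The simplices of K, each written with vertices in increasing order, are:

  0-simplices (6): P, Q, R, S, T, U
  1-simplices (15): PQ, PR, PS, PT, PU, QR, QS, QT, QU, RS, RT, RU, ST, SU, TU
  2-simplices (10): PQR, PQT, PRU, PST, PSU, QRS, QSU, QTU, RST, RTU

Hence C_0 ≅ Z^6, C_1 ≅ Z^15, C_2 ≅ Z^10.

The boundary map ∂_1: C_1 → C_0 sends each edge [p,q] (with p < q) to q − p.
As a 6×15 matrix over Z this has rank 5, with invariant factors (1,1,1,1,1).

The boundary map ∂_2: C_2 → C_1 sends each 2-simplex [p,q,r] to [q,r] − [p,r] + [p,q]. For instance
  ∂QTU = TU − QU + QT,
  ∂RTU = TU − RU + RT.
This gives a 15×10 integer matrix of rank 10; reducing to Smith normal form yields diagonal entries (1,1,1,1,1,1,1,1,1,2).

Reading off H_k = ker ∂_k / im ∂_{k+1}:

  H_1: rank ker ∂_1 − rank ∂_2 = (15 − 5) − 10 = 0, and ∂_2 has invariant factor 2 > 1, so H_1 ≅ Z/2.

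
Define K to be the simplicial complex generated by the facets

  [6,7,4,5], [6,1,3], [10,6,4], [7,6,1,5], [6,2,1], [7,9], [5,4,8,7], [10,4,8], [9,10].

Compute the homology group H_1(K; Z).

Fix the vertex order 1 < 2 < 3 < 4 < 5 < 6 < 7 < 8 < 9 < 10 and write every simplex with vertices in increasing order. Then dim K = 3 and the simplices of K are:

  0-simplices (10): [1], [2], [3], [4], [5], [6], [7], [8], [9], [10]
  1-simplices (21): [1,2], [1,3], [1,5], [1,6], [1,7], [2,6], [3,6], [4,5], [4,6], [4,7], [4,8], [4,10], [5,6], [5,7], [5,8], [6,7], [6,10], [7,8], [7,9], [8,10], [9,10]
  2-simplices (14): [1,2,6], [1,3,6], [1,5,6], [1,5,7], [1,6,7], [4,5,6], [4,5,7], [4,5,8], [4,6,7], [4,6,10], [4,7,8], [4,8,10], [5,6,7], [5,7,8]
  3-simplices (3): [1,5,6,7], [4,5,6,7], [4,5,7,8]

giving chain groups C_0 ≅ Z^10, C_1 ≅ Z^21, C_2 ≅ Z^14, C_3 ≅ Z^3.

The boundary map ∂_1: C_1 → C_0 sends each edge [p,q] (with p < q) to q − p. For instance
  ∂[1,6] = [6] − [1].
The 10×21 boundary matrix has rank 9 and Smith normal form diag(1,1,1,1,1,1,1,1,1).

Boundary ∂_2: C_2 → C_1 sends each 2-simplex [p,q,r] to [q,r] − [p,r] + [p,q]. For instance
  ∂[1,6,7] = [6,7] − [1,7] + [1,6],
  ∂[1,3,6] = [3,6] − [1,6] + [1,3].
The resulting 21×14 matrix has rank 11, and its Smith normal form has invariant factors (1,1,1,1,1,1,1,1,1,1,1).

The boundary map ∂_3: C_3 → C_2 sends each 3-simplex σ to the alternating sum Σ_i (−1)^i (σ with its i-th vertex removed). For instance
  ∂[1,5,6,7] = [5,6,7] − [1,6,7] + [1,5,7] − [1,5,6],
  ∂[4,5,6,7] = [5,6,7] − [4,6,7] + [4,5,7] − [4,5,6].
As a 14×3 matrix over Z this has rank 3, with invariant factors (1,1,1).

Computing H_k = (kernel of ∂_k) / (image of ∂_{k+1}):

  H_1: rank ker ∂_1 − rank ∂_2 = (21 − 9) − 11 = 1, and the invariant factors of ∂_2 are all 1, so H_1 ≅ Z.

H_1 = Z.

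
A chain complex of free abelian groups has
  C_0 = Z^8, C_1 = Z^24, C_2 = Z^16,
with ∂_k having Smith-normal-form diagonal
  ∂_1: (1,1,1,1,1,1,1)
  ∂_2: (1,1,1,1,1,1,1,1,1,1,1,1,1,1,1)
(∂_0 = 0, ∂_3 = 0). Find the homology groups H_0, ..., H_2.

H_0: b_0 = 8 − 0 − 7 = 1; torsion from ∂_1 factors > 1: none. So H_0 = Z.
H_1: b_1 = 24 − 7 − 15 = 2; torsion from ∂_2 factors > 1: none. So H_1 = Z^2.
H_2: b_2 = 16 − 15 − 0 = 1; torsion from ∂_3 factors > 1: none. So H_2 = Z.

H_0 = Z,  H_1 = Z^2,  H_2 = Z.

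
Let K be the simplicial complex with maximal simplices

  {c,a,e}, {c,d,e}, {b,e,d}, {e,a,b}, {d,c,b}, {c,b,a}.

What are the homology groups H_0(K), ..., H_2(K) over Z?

H_0 ≅ Z,  H_1 = 0,  H_2 ≅ Z.

Take the total order a < b < c < d < e on the vertex set. Then K (dimension 2) consists of the simplices:

  0-simplices (5): a, b, c, d, e
  1-simplices (9): ab, ac, ae, bc, bd, be, cd, ce, de
  2-simplices (6): abc, abe, ace, bcd, bde, cde

Hence C_0 ≅ Z^5, C_1 ≅ Z^9, C_2 ≅ Z^6.

∂_1: C_1 → C_0 maps an edge to its endpoints' difference, ∂[p,q] = q − p. For instance
  ∂ae = e − a.
As a 5×9 matrix over Z this has rank 4, with invariant factors (1,1,1,1).

The boundary map ∂_2: C_2 → C_1 sends each 2-simplex [p,q,r] to [q,r] − [p,r] + [p,q]. For instance
  ∂bde = de − be + bd,
  ∂abe = be − ae + ab.
As a 9×6 matrix over Z this has rank 5, with invariant factors (1,1,1,1,1).

Now H_k = ker ∂_k / im ∂_{k+1}, so:

  H_0: rank C_0 − rank ∂_1 = 5 − 4 = 1, and the invariant factors of ∂_1 are all 1, so H_0 = Z.
  H_1: rank ker ∂_1 − rank ∂_2 = (9 − 4) − 5 = 0, and the invariant factors of ∂_2 are all 1, so H_1 = 0.
  H_2: rank ker ∂_2 − rank ∂_3 = (6 − 5) − 0 = 1, and there is no ∂_3, so H_2 = Z.

(K is a triangulation of the 2-sphere S^2.)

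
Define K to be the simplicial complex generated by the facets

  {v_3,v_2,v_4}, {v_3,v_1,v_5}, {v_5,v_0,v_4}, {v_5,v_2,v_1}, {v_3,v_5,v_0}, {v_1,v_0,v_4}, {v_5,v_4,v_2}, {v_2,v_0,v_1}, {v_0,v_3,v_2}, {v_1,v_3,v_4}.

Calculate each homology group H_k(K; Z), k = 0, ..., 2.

Take the total order v_0 < v_1 < v_2 < v_3 < v_4 < v_5 on the vertex set. Then K (dimension 2) consists of the simplices:

  0-simplices (6): [v_0], [v_1], [v_2], [v_3], [v_4], [v_5]
  1-simplices (15): (15 of them)
  2-simplices (10): [v_0,v_1,v_2], [v_0,v_1,v_4], [v_0,v_2,v_3], [v_0,v_3,v_5], [v_0,v_4,v_5], [v_1,v_2,v_5], [v_1,v_3,v_4], [v_1,v_3,v_5], [v_2,v_3,v_4], [v_2,v_4,v_5]

so the chain groups are C_0 ≅ Z^6, C_1 ≅ Z^15, C_2 ≅ Z^10.

∂_1: C_1 → C_0 is given by ∂[p,q] = [q] − [p].
As a 6×15 matrix over Z this has rank 5, with invariant factors (1,1,1,1,1).

Boundary ∂_2: C_2 → C_1 acts by ∂[p,q,r] = [q,r] − [p,r] + [p,q]. For instance
  ∂[v_2,v_3,v_4] = [v_3,v_4] − [v_2,v_4] + [v_2,v_3],
  ∂[v_1,v_2,v_5] = [v_2,v_5] − [v_1,v_5] + [v_1,v_2].
As a 15×10 matrix over Z this has rank 10, with invariant factors (1,1,1,1,1,1,1,1,1,2).

Computing H_k = (kernel of ∂_k) / (image of ∂_{k+1}):

  H_0: rank C_0 − rank ∂_1 = 6 − 5 = 1, and the invariant factors of ∂_1 are all 1, so H_0 = Z.
  H_1: rank ker ∂_1 − rank ∂_2 = (15 − 5) − 10 = 0, and ∂_2 has invariant factor 2 > 1, so H_1 = Z/2Z.
  H_2: rank ker ∂_2 − rank ∂_3 = (10 − 10) − 0 = 0, and there is no ∂_3, so H_2 = 0.

H_0 = Z,  H_1 = Z/2Z,  H_2 = 0.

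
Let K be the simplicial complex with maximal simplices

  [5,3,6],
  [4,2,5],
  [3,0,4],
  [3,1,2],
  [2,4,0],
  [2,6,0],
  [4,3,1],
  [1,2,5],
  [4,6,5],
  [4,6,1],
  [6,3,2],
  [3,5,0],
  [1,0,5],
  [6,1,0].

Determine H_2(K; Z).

We work with the vertex ordering 0 < 1 < 2 < 3 < 4 < 5 < 6. The simplices of K, each written with vertices in increasing order, are:

  0-simplices (7): [0], [1], [2], [3], [4], [5], [6]
  1-simplices (21): [0,1], [0,2], [0,3], [0,4], [0,5], [0,6], [1,2], [1,3], [1,4], [1,5], [1,6], [2,3], [2,4], [2,5], [2,6], [3,4], [3,5], [3,6], [4,5], [4,6], [5,6]
  2-simplices (14): [0,1,5], [0,1,6], [0,2,4], [0,2,6], [0,3,4], [0,3,5], [1,2,3], [1,2,5], [1,3,4], [1,4,6], [2,3,6], [2,4,5], [3,5,6], [4,5,6]

so the chain groups are C_0 ≅ Z^7, C_1 ≅ Z^21, C_2 ≅ Z^14.

∂_1: C_1 → C_0 is given by ∂[p,q] = [q] − [p]. For instance
  ∂[2,6] = [6] − [2].
As a 7×21 matrix over Z this has rank 6, with invariant factors (1,1,1,1,1,1).

Boundary ∂_2: C_2 → C_1 acts by ∂[p,q,r] = [q,r] − [p,r] + [p,q]. For instance
  ∂[1,3,4] = [3,4] − [1,4] + [1,3],
  ∂[0,1,5] = [1,5] − [0,5] + [0,1].
As a 21×14 matrix over Z this has rank 13, with invariant factors (1,1,1,1,1,1,1,1,1,1,1,1,1).

Now H_k = ker ∂_k / im ∂_{k+1}, so:

  H_2: rank ker ∂_2 − rank ∂_3 = (14 − 13) − 0 = 1, and there is no ∂_3, so H_2 ≅ Z.

H_2 ≅ Z.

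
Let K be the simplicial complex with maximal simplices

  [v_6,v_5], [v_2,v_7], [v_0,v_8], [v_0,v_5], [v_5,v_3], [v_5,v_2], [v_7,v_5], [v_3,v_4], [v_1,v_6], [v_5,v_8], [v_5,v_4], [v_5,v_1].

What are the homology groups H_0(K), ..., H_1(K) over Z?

H_0 = Z,  H_1 = Z^4.

Take the total order v_0 < v_1 < v_2 < v_3 < v_4 < v_5 < v_6 < v_7 < v_8 on the vertex set. Then K (dimension 1) consists of the simplices:

  0-simplices (9): [v_0], [v_1], [v_2], [v_3], [v_4], [v_5], [v_6], [v_7], [v_8]
  1-simplices (12): [v_0,v_5], [v_0,v_8], [v_1,v_5], [v_1,v_6], [v_2,v_5], [v_2,v_7], [v_3,v_4], [v_3,v_5], [v_4,v_5], [v_5,v_6], [v_5,v_7], [v_5,v_8]

so the chain groups are C_0 ≅ Z^9, C_1 ≅ Z^12.

Boundary ∂_1: C_1 → C_0 maps an edge to its endpoints' difference, ∂[p,q] = q − p.
This gives a 9×12 integer matrix of rank 8; reducing to Smith normal form yields diagonal entries (1,1,1,1,1,1,1,1).

Reading off H_k = ker ∂_k / im ∂_{k+1}:

  H_0: rank C_0 − rank ∂_1 = 9 − 8 = 1, and the invariant factors of ∂_1 are all 1, so H_0 = Z.
  H_1: rank ker ∂_1 − rank ∂_2 = (12 − 8) − 0 = 4, and there is no ∂_2, so H_1 = Z^4.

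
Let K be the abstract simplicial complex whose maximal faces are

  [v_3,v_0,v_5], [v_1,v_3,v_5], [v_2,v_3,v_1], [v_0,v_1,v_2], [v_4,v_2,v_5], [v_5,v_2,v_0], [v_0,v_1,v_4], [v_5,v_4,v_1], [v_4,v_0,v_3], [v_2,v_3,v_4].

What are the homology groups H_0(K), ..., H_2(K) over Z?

Order the vertices as v_0 < v_1 < v_2 < v_3 < v_4 < v_5. Listing each simplex with vertices in this order, K has dimension 2 with simplices:

  0-simplices (6): [v_0], [v_1], [v_2], [v_3], [v_4], [v_5]
  1-simplices (15): (15 of them)
  2-simplices (10): [v_0,v_1,v_2], [v_0,v_1,v_4], [v_0,v_2,v_5], [v_0,v_3,v_4], [v_0,v_3,v_5], [v_1,v_2,v_3], [v_1,v_3,v_5], [v_1,v_4,v_5], [v_2,v_3,v_4], [v_2,v_4,v_5]

Hence C_0 ≅ Z^6, C_1 ≅ Z^15, C_2 ≅ Z^10.

Boundary ∂_1: C_1 → C_0 maps an edge to its endpoints' difference, ∂[p,q] = q − p.
This gives a 6×15 integer matrix of rank 5; reducing to Smith normal form yields diagonal entries (1,1,1,1,1).

∂_2: C_2 → C_1 acts by ∂[p,q,r] = [q,r] − [p,r] + [p,q]. For instance
  ∂[v_1,v_2,v_3] = [v_2,v_3] − [v_1,v_3] + [v_1,v_2],
  ∂[v_0,v_3,v_5] = [v_3,v_5] − [v_0,v_5] + [v_0,v_3].
As a 15×10 matrix over Z this has rank 10, with invariant factors (1,1,1,1,1,1,1,1,1,2).

Now H_k = ker ∂_k / im ∂_{k+1}, so:

  H_0: rank C_0 − rank ∂_1 = 6 − 5 = 1, and the invariant factors of ∂_1 are all 1, so H_0 ≅ Z.
  H_1: rank ker ∂_1 − rank ∂_2 = (15 − 5) − 10 = 0, and ∂_2 has invariant factor 2 > 1, so H_1 ≅ Z_2.
  H_2: rank ker ∂_2 − rank ∂_3 = (10 − 10) − 0 = 0, and there is no ∂_3, so H_2 ≅ 0.

As a check, the Euler characteristic is 6 − 15 + 10 = 1, which agrees with 1 − 0 + 0 = 1.

H_0 ≅ Z,  H_1 ≅ Z_2,  H_2 = 0.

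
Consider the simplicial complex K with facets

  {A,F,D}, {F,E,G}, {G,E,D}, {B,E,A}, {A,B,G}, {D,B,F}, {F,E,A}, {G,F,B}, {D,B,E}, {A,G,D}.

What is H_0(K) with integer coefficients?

H_0 = Z.

Order the vertices as A < B < D < E < F < G. Listing each simplex with vertices in this order, K has dimension 2 with simplices:

  0-simplices (6): A, B, D, E, F, G
  1-simplices (15): AB, AD, AE, AF, AG, BD, BE, BF, BG, DE, DF, DG, EF, EG, FG
  2-simplices (10): ABE, ABG, ADF, ADG, AEF, BDE, BDF, BFG, DEG, EFG

giving chain groups C_0 ≅ Z^6, C_1 ≅ Z^15, C_2 ≅ Z^10.

Boundary ∂_1: C_1 → C_0 sends each edge [p,q] (with p < q) to q − p.
The 6×15 boundary matrix has rank 5 and Smith normal form diag(1,1,1,1,1).

∂_2: C_2 → C_1 acts by ∂[p,q,r] = [q,r] − [p,r] + [p,q]. For instance
  ∂ADG = DG − AG + AD,
  ∂DEG = EG − DG + DE.
This gives a 15×10 integer matrix of rank 10; reducing to Smith normal form yields diagonal entries (1,1,1,1,1,1,1,1,1,2).

Reading off H_k = ker ∂_k / im ∂_{k+1}:

  H_0: rank C_0 − rank ∂_1 = 6 − 5 = 1, and the invariant factors of ∂_1 are all 1, so H_0 ≅ Z.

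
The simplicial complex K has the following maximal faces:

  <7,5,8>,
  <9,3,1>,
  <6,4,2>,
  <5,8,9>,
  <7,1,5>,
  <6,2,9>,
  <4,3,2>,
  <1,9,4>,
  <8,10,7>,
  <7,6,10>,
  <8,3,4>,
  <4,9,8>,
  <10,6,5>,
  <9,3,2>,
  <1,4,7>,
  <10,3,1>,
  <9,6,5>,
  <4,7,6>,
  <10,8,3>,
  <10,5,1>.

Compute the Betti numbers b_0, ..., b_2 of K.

b_0 = 1, b_1 = 1, b_2 = 0.

We work with the vertex ordering 1 < 2 < 3 < 4 < 5 < 6 < 7 < 8 < 9 < 10. The simplices of K, each written with vertices in increasing order, are:

  0-simplices (10): [1], [2], [3], [4], [5], [6], [7], [8], [9], [10]
  1-simplices (30): (30 of them)
  2-simplices (20): (20 of them)

giving chain groups C_0 ≅ Z^10, C_1 ≅ Z^30, C_2 ≅ Z^20.

∂_1: C_1 → C_0 sends each edge [p,q] (with p < q) to q − p.
This gives a 10×30 integer matrix of rank 9; reducing to Smith normal form yields diagonal entries (1,1,1,1,1,1,1,1,1).

∂_2: C_2 → C_1 acts by ∂[p,q,r] = [q,r] − [p,r] + [p,q]. For instance
  ∂[4,8,9] = [8,9] − [4,9] + [4,8],
  ∂[7,8,10] = [8,10] − [7,10] + [7,8].
This gives a 30×20 integer matrix of rank 20; reducing to Smith normal form yields diagonal entries (1,1,1,1,1,1,1,1,1,1,1,1,1,1,1,1,1,1,1,2).

Reading off H_k = ker ∂_k / im ∂_{k+1}:

  H_0: rank C_0 − rank ∂_1 = 10 − 9 = 1, and the invariant factors of ∂_1 are all 1, so H_0 ≅ Z.
  H_1: rank ker ∂_1 − rank ∂_2 = (30 − 9) − 20 = 1, and ∂_2 has invariant factor 2 > 1, so H_1 ≅ Z × Z/2.
  H_2: rank ker ∂_2 − rank ∂_3 = (20 − 20) − 0 = 0, and there is no ∂_3, so H_2 ≅ 0.

As a check, the Euler characteristic is 10 − 30 + 20 = 0, which agrees with 1 − 1 + 0 = 0.
(K is a triangulation of the Klein bottle.)

Hence the Betti numbers are b_0 = 1, b_1 = 1, b_2 = 0.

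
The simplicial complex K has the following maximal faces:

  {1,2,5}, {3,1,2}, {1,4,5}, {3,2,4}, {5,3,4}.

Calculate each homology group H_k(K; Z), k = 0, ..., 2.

Order the vertices as 1 < 2 < 3 < 4 < 5. Listing each simplex with vertices in this order, K has dimension 2 with simplices:

  0-simplices (5): [1], [2], [3], [4], [5]
  1-simplices (10): [1,2], [1,3], [1,4], [1,5], [2,3], [2,4], [2,5], [3,4], [3,5], [4,5]
  2-simplices (5): [1,2,3], [1,2,5], [1,4,5], [2,3,4], [3,4,5]

so the chain groups are C_0 ≅ Z^5, C_1 ≅ Z^10, C_2 ≅ Z^5.

The boundary map ∂_1: C_1 → C_0 sends each edge [p,q] (with p < q) to q − p. For instance
  ∂[3,4] = [4] − [3].
This gives a 5×10 integer matrix of rank 4; reducing to Smith normal form yields diagonal entries (1,1,1,1).

∂_2: C_2 → C_1 maps a triangle to the signed sum of its edges. For instance
  ∂[1,4,5] = [4,5] − [1,5] + [1,4],
  ∂[1,2,5] = [2,5] − [1,5] + [1,2].
The resulting 10×5 matrix has rank 5, and its Smith normal form has invariant factors (1,1,1,1,1).

Reading off H_k = ker ∂_k / im ∂_{k+1}:

  H_0: rank C_0 − rank ∂_1 = 5 − 4 = 1, and the invariant factors of ∂_1 are all 1, so H_0 ≅ Z.
  H_1: rank ker ∂_1 − rank ∂_2 = (10 − 4) − 5 = 1, and the invariant factors of ∂_2 are all 1, so H_1 ≅ Z.
  H_2: rank ker ∂_2 − rank ∂_3 = (5 − 5) − 0 = 0, and there is no ∂_3, so H_2 ≅ 0.

H_0 = Z,  H_1 = Z,  H_2 = 0.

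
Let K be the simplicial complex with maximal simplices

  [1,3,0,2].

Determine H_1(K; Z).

Take the total order 0 < 1 < 2 < 3 on the vertex set. Then K (dimension 3) consists of the simplices:

  0-simplices (4): [0], [1], [2], [3]
  1-simplices (6): [0,1], [0,2], [0,3], [1,2], [1,3], [2,3]
  2-simplices (4): [0,1,2], [0,1,3], [0,2,3], [1,2,3]
  3-simplices (1): [0,1,2,3]

Hence C_0 ≅ Z^4, C_1 ≅ Z^6, C_2 ≅ Z^4, C_3 ≅ Z^1.

The boundary map ∂_1: C_1 → C_0 maps an edge to its endpoints' difference, ∂[p,q] = q − p. For instance
  ∂[2,3] = [3] − [2].
As a 4×6 matrix over Z this has rank 3, with invariant factors (1,1,1).

∂_2: C_2 → C_1 maps a triangle to the signed sum of its edges. For instance
  ∂[0,1,3] = [1,3] − [0,3] + [0,1],
  ∂[1,2,3] = [2,3] − [1,3] + [1,2].
As a 6×4 matrix over Z this has rank 3, with invariant factors (1,1,1).

Boundary ∂_3: C_3 → C_2 sends each 3-simplex σ to the alternating sum Σ_i (−1)^i (σ with its i-th vertex removed). For instance
  ∂[0,1,2,3] = [1,2,3] − [0,2,3] + [0,1,3] − [0,1,2].
This gives a 4×1 integer matrix of rank 1; reducing to Smith normal form yields diagonal entries (1).

From H_k ≅ ker(∂_k) / im(∂_{k+1}) we obtain:

  H_1: rank ker ∂_1 − rank ∂_2 = (6 − 3) − 3 = 0, and the invariant factors of ∂_2 are all 1, so H_1 = 0.

(K is a triangulation of the 3-simplex.)

H_1 ≅ 0.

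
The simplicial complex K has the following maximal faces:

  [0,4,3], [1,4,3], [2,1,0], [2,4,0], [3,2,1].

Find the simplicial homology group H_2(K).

We work with the vertex ordering 0 < 1 < 2 < 3 < 4. The simplices of K, each written with vertices in increasing order, are:

  0-simplices (5): [0], [1], [2], [3], [4]
  1-simplices (10): [0,1], [0,2], [0,3], [0,4], [1,2], [1,3], [1,4], [2,3], [2,4], [3,4]
  2-simplices (5): [0,1,2], [0,2,4], [0,3,4], [1,2,3], [1,3,4]

so the chain groups are C_0 ≅ Z^5, C_1 ≅ Z^10, C_2 ≅ Z^5.

∂_1: C_1 → C_0 sends each edge [p,q] (with p < q) to q − p. For instance
  ∂[0,1] = [1] − [0].
As a 5×10 matrix over Z this has rank 4, with invariant factors (1,1,1,1).

∂_2: C_2 → C_1 sends each 2-simplex [p,q,r] to [q,r] − [p,r] + [p,q]. For instance
  ∂[0,2,4] = [2,4] − [0,4] + [0,2],
  ∂[1,3,4] = [3,4] − [1,4] + [1,3].
As a 10×5 matrix over Z this has rank 5, with invariant factors (1,1,1,1,1).

Reading off H_k = ker ∂_k / im ∂_{k+1}:

  H_2: rank ker ∂_2 − rank ∂_3 = (5 − 5) − 0 = 0, and there is no ∂_3, so H_2 = 0.

(K is a triangulation of the Möbius band.)

H_2 ≅ 0.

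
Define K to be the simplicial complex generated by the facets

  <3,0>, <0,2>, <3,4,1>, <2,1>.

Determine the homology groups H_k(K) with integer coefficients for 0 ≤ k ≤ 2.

Take the total order 0 < 1 < 2 < 3 < 4 on the vertex set. Then K (dimension 2) consists of the simplices:

  0-simplices (5): [0], [1], [2], [3], [4]
  1-simplices (6): [0,2], [0,3], [1,2], [1,3], [1,4], [3,4]
  2-simplices (1): [1,3,4]

so the chain groups are C_0 ≅ Z^5, C_1 ≅ Z^6, C_2 ≅ Z^1.

Boundary ∂_1: C_1 → C_0 maps an edge to its endpoints' difference, ∂[p,q] = q − p.
As a 5×6 matrix over Z this has rank 4, with invariant factors (1,1,1,1).

∂_2: C_2 → C_1 acts by ∂[p,q,r] = [q,r] − [p,r] + [p,q]. For instance
  ∂[1,3,4] = [3,4] − [1,4] + [1,3].
This gives a 6×1 integer matrix of rank 1; reducing to Smith normal form yields diagonal entries (1).

From H_k ≅ ker(∂_k) / im(∂_{k+1}) we obtain:

  H_0: rank C_0 − rank ∂_1 = 5 − 4 = 1, and the invariant factors of ∂_1 are all 1, so H_0 = Z.
  H_1: rank ker ∂_1 − rank ∂_2 = (6 − 4) − 1 = 1, and the invariant factors of ∂_2 are all 1, so H_1 = Z.
  H_2: rank ker ∂_2 − rank ∂_3 = (1 − 1) − 0 = 0, and there is no ∂_3, so H_2 = 0.

H_0 = Z,  H_1 = Z,  H_2 = 0.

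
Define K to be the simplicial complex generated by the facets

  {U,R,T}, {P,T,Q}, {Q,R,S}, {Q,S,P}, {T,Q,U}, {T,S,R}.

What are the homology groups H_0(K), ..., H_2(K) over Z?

Take the total order P < Q < R < S < T < U on the vertex set. Then K (dimension 2) consists of the simplices:

  0-simplices (6): P, Q, R, S, T, U
  1-simplices (12): PQ, PS, PT, QR, QS, QT, QU, RS, RT, RU, ST, TU
  2-simplices (6): PQS, PQT, QRS, QTU, RST, RTU

Hence C_0 ≅ Z^6, C_1 ≅ Z^12, C_2 ≅ Z^6.

∂_1: C_1 → C_0 is given by ∂[p,q] = [q] − [p].
The resulting 6×12 matrix has rank 5, and its Smith normal form has invariant factors (1,1,1,1,1).

Boundary ∂_2: C_2 → C_1 sends each 2-simplex [p,q,r] to [q,r] − [p,r] + [p,q]. For instance
  ∂QTU = TU − QU + QT,
  ∂RST = ST − RT + RS.
This gives a 12×6 integer matrix of rank 6; reducing to Smith normal form yields diagonal entries (1,1,1,1,1,1).

Now H_k = ker ∂_k / im ∂_{k+1}, so:

  H_0: rank C_0 − rank ∂_1 = 6 − 5 = 1, and the invariant factors of ∂_1 are all 1, so H_0 = Z.
  H_1: rank ker ∂_1 − rank ∂_2 = (12 − 5) − 6 = 1, and the invariant factors of ∂_2 are all 1, so H_1 = Z.
  H_2: rank ker ∂_2 − rank ∂_3 = (6 − 6) − 0 = 0, and there is no ∂_3, so H_2 = 0.

As a check, the Euler characteristic is 6 − 12 + 6 = 0, which agrees with 1 − 1 + 0 = 0.
(K is a triangulation of the cylinder S^1 x I.)

H_0 = Z,  H_1 = Z,  H_2 = 0.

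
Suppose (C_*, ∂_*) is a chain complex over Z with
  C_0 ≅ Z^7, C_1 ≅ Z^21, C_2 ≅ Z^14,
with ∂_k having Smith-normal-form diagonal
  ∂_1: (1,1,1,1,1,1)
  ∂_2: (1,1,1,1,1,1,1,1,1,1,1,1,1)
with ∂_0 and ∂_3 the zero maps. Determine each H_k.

H_0: b_0 = 7 − 0 − 6 = 1; torsion from ∂_1 factors > 1: none. So H_0 ≅ Z.
H_1: b_1 = 21 − 6 − 13 = 2; torsion from ∂_2 factors > 1: none. So H_1 ≅ Z^2.
H_2: b_2 = 14 − 13 − 0 = 1; torsion from ∂_3 factors > 1: none. So H_2 ≅ Z.

H_0 ≅ Z,  H_1 ≅ Z^2,  H_2 ≅ Z.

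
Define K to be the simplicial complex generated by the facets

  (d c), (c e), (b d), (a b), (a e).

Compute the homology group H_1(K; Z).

Take the total order a < b < c < d < e on the vertex set. Then K (dimension 1) consists of the simplices:

  0-simplices (5): a, b, c, d, e
  1-simplices (5): ab, ae, bd, cd, ce

giving chain groups C_0 ≅ Z^5, C_1 ≅ Z^5.

Boundary ∂_1: C_1 → C_0 sends each edge [p,q] (with p < q) to q − p.
The 5×5 boundary matrix has rank 4 and Smith normal form diag(1,1,1,1).

Reading off H_k = ker ∂_k / im ∂_{k+1}:

  H_1: rank ker ∂_1 − rank ∂_2 = (5 − 4) − 0 = 1, and there is no ∂_2, so H_1 ≅ Z.

H_1 = Z.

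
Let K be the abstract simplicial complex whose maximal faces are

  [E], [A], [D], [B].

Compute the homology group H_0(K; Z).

H_0 = Z^4.

Fix the vertex order A < B < D < E and write every simplex with vertices in increasing order. Then dim K = 0 and the simplices of K are:

  0-simplices (4): A, B, D, E

Hence C_0 ≅ Z^4.

Reading off H_k = ker ∂_k / im ∂_{k+1}:

  H_0: rank C_0 − rank ∂_1 = 4 − 0 = 4, and there is no ∂_1, so H_0 = Z^4.

(K is a triangulation of a set of 4 points.)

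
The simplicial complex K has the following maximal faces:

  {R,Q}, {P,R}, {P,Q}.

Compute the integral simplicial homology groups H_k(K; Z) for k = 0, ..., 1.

Order the vertices as P < Q < R. Listing each simplex with vertices in this order, K has dimension 1 with simplices:

  0-simplices (3): P, Q, R
  1-simplices (3): PQ, PR, QR

Hence C_0 ≅ Z^3, C_1 ≅ Z^3.

∂_1: C_1 → C_0 maps an edge to its endpoints' difference, ∂[p,q] = q − p. For instance
  ∂QR = R − Q.
The resulting 3×3 matrix has rank 2, and its Smith normal form has invariant factors (1,1).

Now H_k = ker ∂_k / im ∂_{k+1}, so:

  H_0: rank C_0 − rank ∂_1 = 3 − 2 = 1, and the invariant factors of ∂_1 are all 1, so H_0 ≅ Z.
  H_1: rank ker ∂_1 − rank ∂_2 = (3 − 2) − 0 = 1, and there is no ∂_2, so H_1 ≅ Z.

H_0 ≅ Z,  H_1 ≅ Z.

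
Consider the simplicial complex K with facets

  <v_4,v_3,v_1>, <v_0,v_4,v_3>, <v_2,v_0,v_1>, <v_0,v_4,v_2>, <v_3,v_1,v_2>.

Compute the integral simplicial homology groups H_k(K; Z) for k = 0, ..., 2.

K has 5 vertices, 10 edges, 5 triangles.
rank ∂_0 = 0, rank ∂_1 = 4 ⇒ b_0 = 5 − 0 − 4 = 1; all invariant factors of ∂_1 are 1 so no torsion. So H_0 ≅ Z.
rank ∂_1 = 4, rank ∂_2 = 5 ⇒ b_1 = 10 − 4 − 5 = 1; all invariant factors of ∂_2 are 1 so no torsion. So H_1 ≅ Z.
rank ∂_2 = 5, rank ∂_3 = 0 ⇒ b_2 = 5 − 5 − 0 = 0. So H_2 ≅ 0.

H_0 ≅ Z,  H_1 ≅ Z,  H_2 = 0.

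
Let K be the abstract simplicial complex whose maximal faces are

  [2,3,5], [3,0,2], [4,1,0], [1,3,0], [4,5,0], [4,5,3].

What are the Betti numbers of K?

We work with the vertex ordering 0 < 1 < 2 < 3 < 4 < 5. The simplices of K, each written with vertices in increasing order, are:

  0-simplices (6): [0], [1], [2], [3], [4], [5]
  1-simplices (12): [0,1], [0,2], [0,3], [0,4], [0,5], [1,3], [1,4], [2,3], [2,5], [3,4], [3,5], [4,5]
  2-simplices (6): [0,1,3], [0,1,4], [0,2,3], [0,4,5], [2,3,5], [3,4,5]

so the chain groups are C_0 ≅ Z^6, C_1 ≅ Z^12, C_2 ≅ Z^6.

∂_1: C_1 → C_0 is given by ∂[p,q] = [q] − [p]. For instance
  ∂[2,3] = [3] − [2].
As a 6×12 matrix over Z this has rank 5, with invariant factors (1,1,1,1,1).

The boundary map ∂_2: C_2 → C_1 sends each 2-simplex [p,q,r] to [q,r] − [p,r] + [p,q]. For instance
  ∂[0,1,3] = [1,3] − [0,3] + [0,1],
  ∂[0,2,3] = [2,3] − [0,3] + [0,2].
The 12×6 boundary matrix has rank 6 and Smith normal form diag(1,1,1,1,1,1).

From H_k ≅ ker(∂_k) / im(∂_{k+1}) we obtain:

  H_0: rank C_0 − rank ∂_1 = 6 − 5 = 1, and the invariant factors of ∂_1 are all 1, so H_0 ≅ Z.
  H_1: rank ker ∂_1 − rank ∂_2 = (12 − 5) − 6 = 1, and the invariant factors of ∂_2 are all 1, so H_1 ≅ Z.
  H_2: rank ker ∂_2 − rank ∂_3 = (6 − 6) − 0 = 0, and there is no ∂_3, so H_2 ≅ 0.

(K is a triangulation of the cylinder S^1 x I.)

Hence the Betti numbers are b_0 = 1, b_1 = 1, b_2 = 0.

b_0 = 1, b_1 = 1, b_2 = 0.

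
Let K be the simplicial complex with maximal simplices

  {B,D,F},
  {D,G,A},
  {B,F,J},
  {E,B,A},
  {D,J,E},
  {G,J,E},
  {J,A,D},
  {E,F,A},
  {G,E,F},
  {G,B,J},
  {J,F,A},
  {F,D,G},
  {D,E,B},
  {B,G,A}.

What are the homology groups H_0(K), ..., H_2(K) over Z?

H_0 = Z,  H_1 = Z^2,  H_2 = Z.

Order the vertices as A < B < D < E < F < G < J. Listing each simplex with vertices in this order, K has dimension 2 with simplices:

  0-simplices (7): A, B, D, E, F, G, J
  1-simplices (21): AB, AD, AE, AF, AG, AJ, BD, BE, BF, BG, BJ, DE, DF, DG, DJ, EF, EG, EJ, FG, FJ, GJ
  2-simplices (14): ABE, ABG, ADG, ADJ, AEF, AFJ, BDE, BDF, BFJ, BGJ, DEJ, DFG, EFG, EGJ

giving chain groups C_0 ≅ Z^7, C_1 ≅ Z^21, C_2 ≅ Z^14.

Boundary ∂_1: C_1 → C_0 sends each edge [p,q] (with p < q) to q − p.
The resulting 7×21 matrix has rank 6, and its Smith normal form has invariant factors (1,1,1,1,1,1).

The boundary map ∂_2: C_2 → C_1 sends each 2-simplex [p,q,r] to [q,r] − [p,r] + [p,q]. For instance
  ∂ABG = BG − AG + AB,
  ∂DFG = FG − DG + DF.
The 21×14 boundary matrix has rank 13 and Smith normal form diag(1,1,1,1,1,1,1,1,1,1,1,1,1).

Reading off H_k = ker ∂_k / im ∂_{k+1}:

  H_0: rank C_0 − rank ∂_1 = 7 − 6 = 1, and the invariant factors of ∂_1 are all 1, so H_0 ≅ Z.
  H_1: rank ker ∂_1 − rank ∂_2 = (21 − 6) − 13 = 2, and the invariant factors of ∂_2 are all 1, so H_1 ≅ Z^2.
  H_2: rank ker ∂_2 − rank ∂_3 = (14 − 13) − 0 = 1, and there is no ∂_3, so H_2 ≅ Z.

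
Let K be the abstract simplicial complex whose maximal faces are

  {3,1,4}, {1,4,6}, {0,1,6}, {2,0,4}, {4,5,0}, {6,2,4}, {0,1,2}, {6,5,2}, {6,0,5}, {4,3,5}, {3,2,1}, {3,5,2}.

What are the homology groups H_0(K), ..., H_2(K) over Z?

Order the vertices as 0 < 1 < 2 < 3 < 4 < 5 < 6. Listing each simplex with vertices in this order, K has dimension 2 with simplices:

  0-simplices (7): [0], [1], [2], [3], [4], [5], [6]
  1-simplices (18): [0,1], [0,2], [0,4], [0,5], [0,6], [1,2], [1,3], [1,4], [1,6], [2,3], [2,4], [2,5], [2,6], [3,4], [3,5], [4,5], [4,6], [5,6]
  2-simplices (12): [0,1,2], [0,1,6], [0,2,4], [0,4,5], [0,5,6], [1,2,3], [1,3,4], [1,4,6], [2,3,5], [2,4,6], [2,5,6], [3,4,5]

Hence C_0 ≅ Z^7, C_1 ≅ Z^18, C_2 ≅ Z^12.

The boundary map ∂_1: C_1 → C_0 maps an edge to its endpoints' difference, ∂[p,q] = q − p. For instance
  ∂[0,4] = [4] − [0].
This gives a 7×18 integer matrix of rank 6; reducing to Smith normal form yields diagonal entries (1,1,1,1,1,1).

∂_2: C_2 → C_1 maps a triangle to the signed sum of its edges. For instance
  ∂[1,4,6] = [4,6] − [1,6] + [1,4],
  ∂[0,1,6] = [1,6] − [0,6] + [0,1].
This gives a 18×12 integer matrix of rank 12; reducing to Smith normal form yields diagonal entries (1,1,1,1,1,1,1,1,1,1,1,2).

Now H_k = ker ∂_k / im ∂_{k+1}, so:

  H_0: rank C_0 − rank ∂_1 = 7 − 6 = 1, and the invariant factors of ∂_1 are all 1, so H_0 = Z.
  H_1: rank ker ∂_1 − rank ∂_2 = (18 − 6) − 12 = 0, and ∂_2 has invariant factor 2 > 1, so H_1 = Z/2.
  H_2: rank ker ∂_2 − rank ∂_3 = (12 − 12) − 0 = 0, and there is no ∂_3, so H_2 = 0.

As a check, the Euler characteristic is 7 − 18 + 12 = 1, which agrees with 1 − 0 + 0 = 1.
(K is a triangulation of the real projective plane RP^2.)

H_0 ≅ Z,  H_1 ≅ Z/2,  H_2 = 0.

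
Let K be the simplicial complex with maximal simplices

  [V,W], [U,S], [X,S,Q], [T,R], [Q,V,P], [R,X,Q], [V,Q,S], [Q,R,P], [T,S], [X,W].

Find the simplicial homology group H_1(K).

K has 9 vertices, 15 edges, 5 triangles.
rank ∂_1 = 8, rank ∂_2 = 5 ⇒ b_1 = 15 − 8 − 5 = 2; all invariant factors of ∂_2 are 1 so no torsion. So H_1 = Z^2.

H_1 = Z^2.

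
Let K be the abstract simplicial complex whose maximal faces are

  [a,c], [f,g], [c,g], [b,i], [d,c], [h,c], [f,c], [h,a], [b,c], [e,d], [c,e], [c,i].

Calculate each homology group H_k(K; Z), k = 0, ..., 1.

H_0 = Z,  H_1 = Z^4.

Order the vertices as a < b < c < d < e < f < g < h < i. Listing each simplex with vertices in this order, K has dimension 1 with simplices:

  0-simplices (9): a, b, c, d, e, f, g, h, i
  1-simplices (12): ac, ah, bc, bi, cd, ce, cf, cg, ch, ci, de, fg

so the chain groups are C_0 ≅ Z^9, C_1 ≅ Z^12.

Boundary ∂_1: C_1 → C_0 is given by ∂[p,q] = [q] − [p]. For instance
  ∂cf = f − c.
The resulting 9×12 matrix has rank 8, and its Smith normal form has invariant factors (1,1,1,1,1,1,1,1).

Computing H_k = (kernel of ∂_k) / (image of ∂_{k+1}):

  H_0: rank C_0 − rank ∂_1 = 9 − 8 = 1, and the invariant factors of ∂_1 are all 1, so H_0 = Z.
  H_1: rank ker ∂_1 − rank ∂_2 = (12 − 8) − 0 = 4, and there is no ∂_2, so H_1 = Z^4.

As a check, the Euler characteristic is 9 − 12 = -3, which agrees with 1 − 4 = -3.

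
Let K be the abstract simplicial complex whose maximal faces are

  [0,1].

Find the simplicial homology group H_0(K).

Fix the vertex order 0 < 1 and write every simplex with vertices in increasing order. Then dim K = 1 and the simplices of K are:

  0-simplices (2): [0], [1]
  1-simplices (1): [0,1]

giving chain groups C_0 ≅ Z^2, C_1 ≅ Z^1.

Boundary ∂_1: C_1 → C_0 maps an edge to its endpoints' difference, ∂[p,q] = q − p. For instance
  ∂[0,1] = [1] − [0].
As a 2×1 matrix over Z this has rank 1, with invariant factors (1).

From H_k ≅ ker(∂_k) / im(∂_{k+1}) we obtain:

  H_0: rank C_0 − rank ∂_1 = 2 − 1 = 1, and the invariant factors of ∂_1 are all 1, so H_0 = Z.

(K is a triangulation of the 1-simplex.)

H_0 ≅ Z.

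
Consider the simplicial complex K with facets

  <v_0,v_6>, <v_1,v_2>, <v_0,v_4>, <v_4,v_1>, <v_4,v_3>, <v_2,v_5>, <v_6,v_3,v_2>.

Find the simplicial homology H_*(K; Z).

H_0 ≅ Z,  H_1 ≅ Z^2,  H_2 = 0.

Take the total order v_0 < v_1 < v_2 < v_3 < v_4 < v_5 < v_6 on the vertex set. Then K (dimension 2) consists of the simplices:

  0-simplices (7): [v_0], [v_1], [v_2], [v_3], [v_4], [v_5], [v_6]
  1-simplices (9): [v_0,v_4], [v_0,v_6], [v_1,v_2], [v_1,v_4], [v_2,v_3], [v_2,v_5], [v_2,v_6], [v_3,v_4], [v_3,v_6]
  2-simplices (1): [v_2,v_3,v_6]

so the chain groups are C_0 ≅ Z^7, C_1 ≅ Z^9, C_2 ≅ Z^1.

The boundary map ∂_1: C_1 → C_0 sends each edge [p,q] (with p < q) to q − p.
The resulting 7×9 matrix has rank 6, and its Smith normal form has invariant factors (1,1,1,1,1,1).

Boundary ∂_2: C_2 → C_1 acts by ∂[p,q,r] = [q,r] − [p,r] + [p,q]. For instance
  ∂[v_2,v_3,v_6] = [v_3,v_6] − [v_2,v_6] + [v_2,v_3].
The resulting 9×1 matrix has rank 1, and its Smith normal form has invariant factors (1).

Reading off H_k = ker ∂_k / im ∂_{k+1}:

  H_0: rank C_0 − rank ∂_1 = 7 − 6 = 1, and the invariant factors of ∂_1 are all 1, so H_0 = Z.
  H_1: rank ker ∂_1 − rank ∂_2 = (9 − 6) − 1 = 2, and the invariant factors of ∂_2 are all 1, so H_1 = Z^2.
  H_2: rank ker ∂_2 − rank ∂_3 = (1 − 1) − 0 = 0, and there is no ∂_3, so H_2 = 0.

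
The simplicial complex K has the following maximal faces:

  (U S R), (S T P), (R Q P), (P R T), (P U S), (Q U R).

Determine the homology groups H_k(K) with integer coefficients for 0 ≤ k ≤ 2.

Order the vertices as P < Q < R < S < T < U. Listing each simplex with vertices in this order, K has dimension 2 with simplices:

  0-simplices (6): P, Q, R, S, T, U
  1-simplices (12): PQ, PR, PS, PT, PU, QR, QU, RS, RT, RU, ST, SU
  2-simplices (6): PQR, PRT, PST, PSU, QRU, RSU

Hence C_0 ≅ Z^6, C_1 ≅ Z^12, C_2 ≅ Z^6.

Boundary ∂_1: C_1 → C_0 sends each edge [p,q] (with p < q) to q − p.
As a 6×12 matrix over Z this has rank 5, with invariant factors (1,1,1,1,1).

∂_2: C_2 → C_1 maps a triangle to the signed sum of its edges. For instance
  ∂PST = ST − PT + PS,
  ∂PSU = SU − PU + PS.
This gives a 12×6 integer matrix of rank 6; reducing to Smith normal form yields diagonal entries (1,1,1,1,1,1).

Reading off H_k = ker ∂_k / im ∂_{k+1}:

  H_0: rank C_0 − rank ∂_1 = 6 − 5 = 1, and the invariant factors of ∂_1 are all 1, so H_0 = Z.
  H_1: rank ker ∂_1 − rank ∂_2 = (12 − 5) − 6 = 1, and the invariant factors of ∂_2 are all 1, so H_1 = Z.
  H_2: rank ker ∂_2 − rank ∂_3 = (6 − 6) − 0 = 0, and there is no ∂_3, so H_2 = 0.

H_0 ≅ Z,  H_1 ≅ Z,  H_2 = 0.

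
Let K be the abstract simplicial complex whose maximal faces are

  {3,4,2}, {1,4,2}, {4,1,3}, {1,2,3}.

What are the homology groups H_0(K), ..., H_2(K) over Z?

K has 4 vertices, 6 edges, 4 triangles.
rank ∂_0 = 0, rank ∂_1 = 3 ⇒ b_0 = 4 − 0 − 3 = 1; all invariant factors of ∂_1 are 1 so no torsion. So H_0 = Z.
rank ∂_1 = 3, rank ∂_2 = 3 ⇒ b_1 = 6 − 3 − 3 = 0; all invariant factors of ∂_2 are 1 so no torsion. So H_1 = 0.
rank ∂_2 = 3, rank ∂_3 = 0 ⇒ b_2 = 4 − 3 − 0 = 1. So H_2 = Z.

H_0 = Z,  H_1 = 0,  H_2 = Z.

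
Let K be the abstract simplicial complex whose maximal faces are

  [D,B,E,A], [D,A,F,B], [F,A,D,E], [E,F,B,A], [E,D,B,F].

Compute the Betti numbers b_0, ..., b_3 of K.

Fix the vertex order A < B < D < E < F and write every simplex with vertices in increasing order. Then dim K = 3 and the simplices of K are:

  0-simplices (5): A, B, D, E, F
  1-simplices (10): AB, AD, AE, AF, BD, BE, BF, DE, DF, EF
  2-simplices (10): ABD, ABE, ABF, ADE, ADF, AEF, BDE, BDF, BEF, DEF
  3-simplices (5): ABDE, ABDF, ABEF, ADEF, BDEF

giving chain groups C_0 ≅ Z^5, C_1 ≅ Z^10, C_2 ≅ Z^10, C_3 ≅ Z^5.

∂_1: C_1 → C_0 is given by ∂[p,q] = [q] − [p]. For instance
  ∂AB = B − A.
As a 5×10 matrix over Z this has rank 4, with invariant factors (1,1,1,1).

The boundary map ∂_2: C_2 → C_1 acts by ∂[p,q,r] = [q,r] − [p,r] + [p,q]. For instance
  ∂ABE = BE − AE + AB,
  ∂BEF = EF − BF + BE.
This gives a 10×10 integer matrix of rank 6; reducing to Smith normal form yields diagonal entries (1,1,1,1,1,1).

∂_3: C_3 → C_2 sends each 3-simplex σ to the alternating sum Σ_i (−1)^i (σ with its i-th vertex removed). For instance
  ∂ADEF = DEF − AEF + ADF − ADE,
  ∂BDEF = DEF − BEF + BDF − BDE.
The resulting 10×5 matrix has rank 4, and its Smith normal form has invariant factors (1,1,1,1).

Computing H_k = (kernel of ∂_k) / (image of ∂_{k+1}):

  H_0: rank C_0 − rank ∂_1 = 5 − 4 = 1, and the invariant factors of ∂_1 are all 1, so H_0 = Z.
  H_1: rank ker ∂_1 − rank ∂_2 = (10 − 4) − 6 = 0, and the invariant factors of ∂_2 are all 1, so H_1 = 0.
  H_2: rank ker ∂_2 − rank ∂_3 = (10 − 6) − 4 = 0, and the invariant factors of ∂_3 are all 1, so H_2 = 0.
  H_3: rank ker ∂_3 − rank ∂_4 = (5 − 4) − 0 = 1, and there is no ∂_4, so H_3 = Z.

As a check, the Euler characteristic is 5 − 10 + 10 − 5 = 0, which agrees with 1 − 0 + 0 − 1 = 0.
(K is a triangulation of the 3-sphere S^3.)

Hence the Betti numbers are b_0 = 1, b_1 = 0, b_2 = 0, b_3 = 1.

b_0 = 1, b_1 = 0, b_2 = 0, b_3 = 1.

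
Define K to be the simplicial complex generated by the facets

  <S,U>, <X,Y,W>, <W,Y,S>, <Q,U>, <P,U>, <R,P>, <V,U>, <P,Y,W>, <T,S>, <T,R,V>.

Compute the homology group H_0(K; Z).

H_0 ≅ Z.

We work with the vertex ordering P < Q < R < S < T < U < V < W < X < Y. The simplices of K, each written with vertices in increasing order, are:

  0-simplices (10): P, Q, R, S, T, U, V, W, X, Y
  1-simplices (16): PR, PU, PW, PY, QU, RT, RV, ST, SU, SW, SY, TV, UV, WX, WY, XY
  2-simplices (4): PWY, RTV, SWY, WXY

Hence C_0 ≅ Z^10, C_1 ≅ Z^16, C_2 ≅ Z^4.

∂_1: C_1 → C_0 maps an edge to its endpoints' difference, ∂[p,q] = q − p.
As a 10×16 matrix over Z this has rank 9, with invariant factors (1,1,1,1,1,1,1,1,1).

∂_2: C_2 → C_1 sends each 2-simplex [p,q,r] to [q,r] − [p,r] + [p,q]. For instance
  ∂WXY = XY − WY + WX,
  ∂RTV = TV − RV + RT.
The resulting 16×4 matrix has rank 4, and its Smith normal form has invariant factors (1,1,1,1).

From H_k ≅ ker(∂_k) / im(∂_{k+1}) we obtain:

  H_0: rank C_0 − rank ∂_1 = 10 − 9 = 1, and the invariant factors of ∂_1 are all 1, so H_0 ≅ Z.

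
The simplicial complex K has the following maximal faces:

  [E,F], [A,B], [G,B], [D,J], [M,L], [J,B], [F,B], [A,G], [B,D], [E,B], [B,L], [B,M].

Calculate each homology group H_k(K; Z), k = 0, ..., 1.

Fix the vertex order A < B < D < E < F < G < J < L < M and write every simplex with vertices in increasing order. Then dim K = 1 and the simplices of K are:

  0-simplices (9): A, B, D, E, F, G, J, L, M
  1-simplices (12): AB, AG, BD, BE, BF, BG, BJ, BL, BM, DJ, EF, LM

Hence C_0 ≅ Z^9, C_1 ≅ Z^12.

Boundary ∂_1: C_1 → C_0 sends each edge [p,q] (with p < q) to q − p. For instance
  ∂BF = F − B.
As a 9×12 matrix over Z this has rank 8, with invariant factors (1,1,1,1,1,1,1,1).

Now H_k = ker ∂_k / im ∂_{k+1}, so:

  H_0: rank C_0 − rank ∂_1 = 9 − 8 = 1, and the invariant factors of ∂_1 are all 1, so H_0 = Z.
  H_1: rank ker ∂_1 − rank ∂_2 = (12 − 8) − 0 = 4, and there is no ∂_2, so H_1 = Z^4.

As a check, the Euler characteristic is 9 − 12 = -3, which agrees with 1 − 4 = -3.

H_0 ≅ Z,  H_1 ≅ Z^4.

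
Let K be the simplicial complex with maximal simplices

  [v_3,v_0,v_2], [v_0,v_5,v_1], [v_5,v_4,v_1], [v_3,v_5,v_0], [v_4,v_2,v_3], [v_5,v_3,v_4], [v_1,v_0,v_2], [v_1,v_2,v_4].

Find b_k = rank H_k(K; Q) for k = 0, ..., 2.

Take the total order v_0 < v_1 < v_2 < v_3 < v_4 < v_5 on the vertex set. Then K (dimension 2) consists of the simplices:

  0-simplices (6): [v_0], [v_1], [v_2], [v_3], [v_4], [v_5]
  1-simplices (12): [v_0,v_1], [v_0,v_2], [v_0,v_3], [v_0,v_5], [v_1,v_2], [v_1,v_4], [v_1,v_5], [v_2,v_3], [v_2,v_4], [v_3,v_4], [v_3,v_5], [v_4,v_5]
  2-simplices (8): [v_0,v_1,v_2], [v_0,v_1,v_5], [v_0,v_2,v_3], [v_0,v_3,v_5], [v_1,v_2,v_4], [v_1,v_4,v_5], [v_2,v_3,v_4], [v_3,v_4,v_5]

so the chain groups are C_0 ≅ Z^6, C_1 ≅ Z^12, C_2 ≅ Z^8.

Boundary ∂_1: C_1 → C_0 sends each edge [p,q] (with p < q) to q − p.
This gives a 6×12 integer matrix of rank 5; reducing to Smith normal form yields diagonal entries (1,1,1,1,1).

The boundary map ∂_2: C_2 → C_1 acts by ∂[p,q,r] = [q,r] − [p,r] + [p,q]. For instance
  ∂[v_1,v_2,v_4] = [v_2,v_4] − [v_1,v_4] + [v_1,v_2],
  ∂[v_0,v_3,v_5] = [v_3,v_5] − [v_0,v_5] + [v_0,v_3].
As a 12×8 matrix over Z this has rank 7, with invariant factors (1,1,1,1,1,1,1).

Now H_k = ker ∂_k / im ∂_{k+1}, so:

  H_0: rank C_0 − rank ∂_1 = 6 − 5 = 1, and the invariant factors of ∂_1 are all 1, so H_0 = Z.
  H_1: rank ker ∂_1 − rank ∂_2 = (12 − 5) − 7 = 0, and the invariant factors of ∂_2 are all 1, so H_1 = 0.
  H_2: rank ker ∂_2 − rank ∂_3 = (8 − 7) − 0 = 1, and there is no ∂_3, so H_2 = Z.

As a check, the Euler characteristic is 6 − 12 + 8 = 2, which agrees with 1 − 0 + 1 = 2.

Hence the Betti numbers are b_0 = 1, b_1 = 0, b_2 = 1.

b_0 = 1, b_1 = 0, b_2 = 1.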